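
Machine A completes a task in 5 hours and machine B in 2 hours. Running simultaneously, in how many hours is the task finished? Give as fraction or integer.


Rate of A = 1/5 job per hour
Rate of B = 1/2 job per hour
Combined rate = 1/5 + 1/2
Find common denominator: (2 + 5)/(5*2) = 7/10
Combined rate = 7/10 job per hour
Time together = 1 / (7/10) = 10/7 hours

10/7


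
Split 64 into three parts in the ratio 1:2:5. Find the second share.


Ratio = 1:2:5
Total parts = 1 + 2 + 5 = 8
Value per part = 64 / 8 = 8
First share = 1 * 8 = 8
Middle share = 2 * 8 = 16
Third share = 5 * 8 = 40

16


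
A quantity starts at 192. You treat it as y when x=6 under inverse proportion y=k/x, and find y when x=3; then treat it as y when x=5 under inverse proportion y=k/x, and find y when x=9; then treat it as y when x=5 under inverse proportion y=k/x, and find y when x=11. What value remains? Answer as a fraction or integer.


Start with 192.
Step 1: Inverse prop: k = (192)*6; new y = k/3 = 192*6/3 = 384
Step 2: Inverse prop: k = (384)*5; new y = k/9 = 384*5/9 = 640/3
Step 3: Inverse prop: k = (640/3)*5; new y = k/11 = 640/3*5/11 = 3200/33
Final result = 3200/33

3200/33


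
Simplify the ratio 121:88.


Find GCD(121, 88)
GCD = 11
Divide both by 11: 121/11 = 11, 88/11 = 8
Simplified ratio = 11:8

11:8


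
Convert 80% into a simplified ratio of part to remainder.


Part = 80%, Remainder = 20%
Ratio = 80:20
GCD(80, 20) = 20
Simplify: 4:1 = 4:1

4:1


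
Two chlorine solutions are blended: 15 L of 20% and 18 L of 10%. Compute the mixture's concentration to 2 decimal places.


Solute in mixture 1 = 20% of 15 L = 15*20/100 = 3 L
Solute in mixture 2 = 10% of 18 L = 18*10/100 = 9/5 L
Total solute = 3 + 9/5 = 24/5 L
Total volume = 15 + 18 = 33 L
Final concentration = 24/5/33 * 100 = 14.55%

14.55


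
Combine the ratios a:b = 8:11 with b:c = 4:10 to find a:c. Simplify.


Given a:b = 8:11 and b:c = 4:10
Make b consistent. Multiply first ratio by 4: a:b = 32:44
Multiply second ratio by 11: b:c = 44:110
Now b = 44 in both, so a:b:c = 32:44:110
Therefore a:c = 32:110
Simplify by GCD: a:c = 16:55

16:55


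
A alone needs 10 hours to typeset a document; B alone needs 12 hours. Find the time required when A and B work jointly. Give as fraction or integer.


Rate of A = 1/10 job per hour
Rate of B = 1/12 job per hour
Combined rate = 1/10 + 1/12
Find common denominator: (12 + 10)/(10*12) = 22/120
Combined rate = 11/60 job per hour
Time together = 1 / (11/60) = 60/11 hours

60/11


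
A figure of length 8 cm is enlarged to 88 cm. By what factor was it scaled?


Original length = 8 cm
Scaled length = 88 cm
Scale factor = 88 / 8
= 11

11


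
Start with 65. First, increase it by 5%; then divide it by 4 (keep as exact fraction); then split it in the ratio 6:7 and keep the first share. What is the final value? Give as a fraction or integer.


Start with 65.
Step 1: Increase by 5%: 65 * 105/100 = 273/4
Step 2: Divide by 4: 273/4 / 4 = 273/16
Step 3: Split 6:7, first share = 273/16 * 6/13 = 63/8
Final result = 63/8

63/8


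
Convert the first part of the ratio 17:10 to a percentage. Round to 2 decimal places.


Total parts = 17 + 10 = 27
First part fraction = 17/27
Percentage = (17/27) * 100
= 0.62963 * 100
= 62.96%

62.96


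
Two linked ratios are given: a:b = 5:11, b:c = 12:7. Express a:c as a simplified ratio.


Given a:b = 5:11 and b:c = 12:7
Make b consistent. Multiply first ratio by 12: a:b = 60:132
Multiply second ratio by 11: b:c = 132:77
Now b = 132 in both, so a:b:c = 60:132:77
Therefore a:c = 60:77
Simplify by GCD: a:c = 60:77

60:77


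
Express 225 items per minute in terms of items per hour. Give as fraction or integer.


Converting from per minute to per hour
Rate = 225 items per minute
Multiply by 60: 225 * 60
= 13500 items per hour

13500


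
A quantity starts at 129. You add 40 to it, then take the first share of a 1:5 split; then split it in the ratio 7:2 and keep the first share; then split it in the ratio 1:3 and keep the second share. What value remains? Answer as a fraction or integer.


Start with 129.
Step 1: Add 40: 129+40=169; split 1:5 first = 169*1/6 = 169/6
Step 2: Split 7:2, first share = 169/6 * 7/9 = 1183/54
Step 3: Split 1:3, second share = 1183/54 * 3/4 = 1183/72
Final result = 1183/72

1183/72


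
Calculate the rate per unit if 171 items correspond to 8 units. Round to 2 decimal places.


Total items = 171
Number of units = 8
Unit rate = 171 / 8
= 21.38 items per unit

21.38


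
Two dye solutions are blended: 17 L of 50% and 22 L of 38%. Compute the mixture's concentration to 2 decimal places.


Solute in mixture 1 = 50% of 17 L = 17*50/100 = 17/2 L
Solute in mixture 2 = 38% of 22 L = 22*38/100 = 209/25 L
Total solute = 17/2 + 209/25 = 843/50 L
Total volume = 17 + 22 = 39 L
Final concentration = 843/50/39 * 100 = 43.23%

43.23


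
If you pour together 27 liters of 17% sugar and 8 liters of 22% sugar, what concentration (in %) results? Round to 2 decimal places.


Solute in mixture 1 = 17% of 27 L = 27*17/100 = 459/100 L
Solute in mixture 2 = 22% of 8 L = 8*22/100 = 44/25 L
Total solute = 459/100 + 44/25 = 127/20 L
Total volume = 27 + 8 = 35 L
Final concentration = 127/20/35 * 100 = 18.14%

18.14


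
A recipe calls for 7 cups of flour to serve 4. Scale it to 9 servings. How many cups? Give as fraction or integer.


Original: 7 cups for 4 servings
Target servings = 9
Scaling factor = 9/4
New amount = 7 * 9/4
= 63/4
= 63/4 cups

63/4


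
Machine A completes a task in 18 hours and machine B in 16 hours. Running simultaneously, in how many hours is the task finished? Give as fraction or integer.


Rate of A = 1/18 job per hour
Rate of B = 1/16 job per hour
Combined rate = 1/18 + 1/16
Find common denominator: (16 + 18)/(18*16) = 34/288
Combined rate = 17/144 job per hour
Time together = 1 / (17/144) = 144/17 hours

144/17


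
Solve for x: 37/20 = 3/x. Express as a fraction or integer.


Setting up: 37/20 = 3/x
Cross multiply: 37 * x = 20 * 3
37x = 60
x = 60/37
x = 60/37

60/37


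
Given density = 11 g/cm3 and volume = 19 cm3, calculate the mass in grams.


Using mass = density * volume
Density = 11 g/cm3
Volume = 19 cm3
Mass = 11 * 19
= 209 g

209


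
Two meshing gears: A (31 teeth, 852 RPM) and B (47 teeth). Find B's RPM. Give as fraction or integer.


Gear ratio: teeth_A * RPM_A = teeth_B * RPM_B
31 * 852 = 47 * RPM_B
26412 = 47 * RPM_B
RPM_B = 26412 / 47
RPM_B = 26412/47

26412/47


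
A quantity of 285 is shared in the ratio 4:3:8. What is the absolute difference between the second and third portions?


Total parts = 4 + 3 + 8 = 15
Value per part = 285 / 15 = 19
Shares: 4*19=76, 3*19=57, 8*19=152
Second share = 57, third share = 152
Difference = |57 - 152| = 95

95


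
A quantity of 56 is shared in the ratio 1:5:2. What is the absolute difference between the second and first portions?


Total parts = 1 + 5 + 2 = 8
Value per part = 56 / 8 = 7
Shares: 1*7=7, 5*7=35, 2*7=14
Second share = 35, first share = 7
Difference = |35 - 7| = 28

28


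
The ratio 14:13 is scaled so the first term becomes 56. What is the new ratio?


Original ratio: 14:13
First term target: 56
Scale factor = 56 / 14 = 4
Multiply second term: 13 * 4 = 52
Equivalent ratio = 56:52

56:52


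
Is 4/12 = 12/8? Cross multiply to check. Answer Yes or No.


Cross multiply to check 4/12 = 12/8
Left cross product: 4 * 8 = 32
Right cross product: 12 * 12 = 144
32 != 144
Not equal, so proportions differ => No

No


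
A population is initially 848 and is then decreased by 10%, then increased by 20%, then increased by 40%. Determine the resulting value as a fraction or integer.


Start: 848
Step 1: decrease by 10% => multiply by 90/100
  848 * 90/100 = 3816/5
Step 2: increase by 20% => multiply by 120/100
  3816/5 * 120/100 = 22896/25
Step 3: increase by 40% => multiply by 140/100
  22896/25 * 140/100 = 160272/125
Final value = 160272/125

160272/125


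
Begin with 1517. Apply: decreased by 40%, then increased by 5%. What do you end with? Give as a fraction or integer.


Start: 1517
Step 1: decrease by 40% => multiply by 60/100
  1517 * 60/100 = 4551/5
Step 2: increase by 5% => multiply by 105/100
  4551/5 * 105/100 = 95571/100
Final value = 95571/100

95571/100


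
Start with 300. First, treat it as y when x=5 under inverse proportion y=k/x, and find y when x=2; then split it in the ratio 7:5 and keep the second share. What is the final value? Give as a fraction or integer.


Start with 300.
Step 1: Inverse prop: k = (300)*5; new y = k/2 = 300*5/2 = 750
Step 2: Split 7:5, second share = 750 * 5/12 = 625/2
Final result = 625/2

625/2


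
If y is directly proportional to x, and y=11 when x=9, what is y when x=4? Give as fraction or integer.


Direct proportion: y = kx
Find k: k = 11/9 = 11/9
Compute y at x=4: y = 11/9 * 4
y = 44/9

44/9


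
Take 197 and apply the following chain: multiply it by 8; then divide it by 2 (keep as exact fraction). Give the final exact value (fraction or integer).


Start with 197.
Step 1: Multiply by 8: 197 * 8 = 1576
Step 2: Divide by 2: 1576 / 2 = 788
Final result = 788

788


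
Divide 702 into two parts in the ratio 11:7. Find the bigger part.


Total parts = 11 + 7 = 18
Value per part = 702 / 18 = 39
First share = 11 * 39 = 429
Second share = 7 * 39 = 273
Larger share = 429

429


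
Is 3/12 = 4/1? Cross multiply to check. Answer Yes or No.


Cross multiply to check 3/12 = 4/1
Left cross product: 3 * 1 = 3
Right cross product: 12 * 4 = 48
3 != 48
Not equal, so proportions differ => No

No


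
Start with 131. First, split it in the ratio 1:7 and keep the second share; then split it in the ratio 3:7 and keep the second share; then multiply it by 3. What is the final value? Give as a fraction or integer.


Start with 131.
Step 1: Split 1:7, second share = 131 * 7/8 = 917/8
Step 2: Split 3:7, second share = 917/8 * 7/10 = 6419/80
Step 3: Multiply by 3: 6419/80 * 3 = 19257/80
Final result = 19257/80

19257/80


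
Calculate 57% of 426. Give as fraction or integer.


Compute 57% of 426
Convert percentage: 57% = 57/100
Multiply: 426 * 57/100
= 24282/100
= 12141/50

12141/50


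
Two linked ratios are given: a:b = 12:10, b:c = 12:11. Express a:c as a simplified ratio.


Given a:b = 12:10 and b:c = 12:11
Make b consistent. Multiply first ratio by 12: a:b = 144:120
Multiply second ratio by 10: b:c = 120:110
Now b = 120 in both, so a:b:c = 144:120:110
Therefore a:c = 144:110
Simplify by GCD: a:c = 72:55

72:55


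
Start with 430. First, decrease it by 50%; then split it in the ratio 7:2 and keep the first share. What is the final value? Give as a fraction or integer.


Start with 430.
Step 1: Decrease by 50%: 430 * 50/100 = 215
Step 2: Split 7:2, first share = 215 * 7/9 = 1505/9
Final result = 1505/9

1505/9


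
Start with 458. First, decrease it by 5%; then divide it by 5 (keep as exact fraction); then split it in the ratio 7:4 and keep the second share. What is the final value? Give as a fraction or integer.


Start with 458.
Step 1: Decrease by 5%: 458 * 95/100 = 4351/10
Step 2: Divide by 5: 4351/10 / 5 = 4351/50
Step 3: Split 7:4, second share = 4351/50 * 4/11 = 8702/275
Final result = 8702/275

8702/275


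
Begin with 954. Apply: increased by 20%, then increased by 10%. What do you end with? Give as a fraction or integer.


Start: 954
Step 1: increase by 20% => multiply by 120/100
  954 * 120/100 = 5724/5
Step 2: increase by 10% => multiply by 110/100
  5724/5 * 110/100 = 31482/25
Final value = 31482/25

31482/25


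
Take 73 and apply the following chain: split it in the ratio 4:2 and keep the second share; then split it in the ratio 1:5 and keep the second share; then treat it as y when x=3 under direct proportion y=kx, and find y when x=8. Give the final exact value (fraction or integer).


Start with 73.
Step 1: Split 4:2, second share = 73 * 2/6 = 73/3
Step 2: Split 1:5, second share = 73/3 * 5/6 = 365/18
Step 3: Direct prop: k = (365/18)/3; new y = k*8 = 365/18*8/3 = 1460/27
Final result = 1460/27

1460/27


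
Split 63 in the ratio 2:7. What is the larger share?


Total parts = 2 + 7 = 9
Value per part = 63 / 9 = 7
First share = 2 * 7 = 14
Second share = 7 * 7 = 49
Larger share = 49

49


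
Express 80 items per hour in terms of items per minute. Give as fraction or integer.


Converting from per hour to per minute
Rate = 80 items per hour
Divide by 60: 80/60
= 4/3 items per minute

4/3


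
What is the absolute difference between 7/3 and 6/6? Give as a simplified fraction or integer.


Simplify: 7/3 = 7/3 and 6/6 = 1
Find common denominator: LCD = 3
Convert: 7/3 and 3/3
Difference = |7 - 3|/3 = 4/3
Simplified = 4/3

4/3


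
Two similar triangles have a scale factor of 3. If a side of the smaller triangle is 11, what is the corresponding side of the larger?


Similar triangles have proportional sides
Scale factor = 3
Smaller side = 11
Corresponding larger side = 11 * 3
= 33

33


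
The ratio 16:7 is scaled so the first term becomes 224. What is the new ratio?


Original ratio: 16:7
First term target: 224
Scale factor = 224 / 16 = 14
Multiply second term: 7 * 14 = 98
Equivalent ratio = 224:98

224:98


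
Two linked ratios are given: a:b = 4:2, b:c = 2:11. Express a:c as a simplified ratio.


Given a:b = 4:2 and b:c = 2:11
Make b consistent. Multiply first ratio by 2: a:b = 8:4
Multiply second ratio by 2: b:c = 4:22
Now b = 4 in both, so a:b:c = 8:4:22
Therefore a:c = 8:22
Simplify by GCD: a:c = 4:11

4:11


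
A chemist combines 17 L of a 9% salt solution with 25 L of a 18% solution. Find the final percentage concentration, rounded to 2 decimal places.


Solute in mixture 1 = 9% of 17 L = 17*9/100 = 153/100 L
Solute in mixture 2 = 18% of 25 L = 25*18/100 = 9/2 L
Total solute = 153/100 + 9/2 = 603/100 L
Total volume = 17 + 25 = 42 L
Final concentration = 603/100/42 * 100 = 14.36%

14.36


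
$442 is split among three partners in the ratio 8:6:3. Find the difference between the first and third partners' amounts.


Total parts = 8 + 6 + 3 = 17
Value per part = 442 / 17 = 26
Shares: 8*26=208, 6*26=156, 3*26=78
First share = 208, third share = 78
Difference = |208 - 78| = 130

130


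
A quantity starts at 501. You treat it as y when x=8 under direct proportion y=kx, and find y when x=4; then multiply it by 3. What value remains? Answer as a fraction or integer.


Start with 501.
Step 1: Direct prop: k = (501)/8; new y = k*4 = 501*4/8 = 501/2
Step 2: Multiply by 3: 501/2 * 3 = 1503/2
Final result = 1503/2

1503/2


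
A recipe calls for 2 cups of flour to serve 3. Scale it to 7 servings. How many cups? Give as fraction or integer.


Original: 2 cups for 3 servings
Target servings = 7
Scaling factor = 7/3
New amount = 2 * 7/3
= 14/3
= 14/3 cups

14/3


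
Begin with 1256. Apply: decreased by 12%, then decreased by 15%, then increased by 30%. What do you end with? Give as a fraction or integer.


Start: 1256
Step 1: decrease by 12% => multiply by 88/100
  1256 * 88/100 = 27632/25
Step 2: decrease by 15% => multiply by 85/100
  27632/25 * 85/100 = 117436/125
Step 3: increase by 30% => multiply by 130/100
  117436/125 * 130/100 = 763334/625
Final value = 763334/625

763334/625


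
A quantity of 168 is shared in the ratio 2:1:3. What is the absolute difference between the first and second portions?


Total parts = 2 + 1 + 3 = 6
Value per part = 168 / 6 = 28
Shares: 2*28=56, 1*28=28, 3*28=84
First share = 56, second share = 28
Difference = |56 - 28| = 28

28


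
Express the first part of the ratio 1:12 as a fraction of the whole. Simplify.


Total parts = 1 + 12 = 13
First part fraction = 1/13
Simplify: 1/13 = 1/13

1/13


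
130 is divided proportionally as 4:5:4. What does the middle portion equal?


Ratio = 4:5:4
Total parts = 4 + 5 + 4 = 13
Value per part = 130 / 13 = 10
First share = 4 * 10 = 40
Middle share = 5 * 10 = 50
Third share = 4 * 10 = 40

50


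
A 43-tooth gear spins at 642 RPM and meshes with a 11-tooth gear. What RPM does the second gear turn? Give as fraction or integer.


Gear ratio: teeth_A * RPM_A = teeth_B * RPM_B
43 * 642 = 11 * RPM_B
27606 = 11 * RPM_B
RPM_B = 27606 / 11
RPM_B = 27606/11

27606/11


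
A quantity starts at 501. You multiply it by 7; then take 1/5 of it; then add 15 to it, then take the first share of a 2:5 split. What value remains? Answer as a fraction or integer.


Start with 501.
Step 1: Multiply by 7: 501 * 7 = 3507
Step 2: Take 1/5: 3507 * 1/5 = 3507/5
Step 3: Add 15: 3507/5+15=3582/5; split 2:5 first = 3582/5*2/7 = 7164/35
Final result = 7164/35

7164/35


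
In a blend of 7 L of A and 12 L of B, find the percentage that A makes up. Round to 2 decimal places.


Volume of A = 7 L
Volume of B = 12 L
Total volume = 7 + 12 = 19 L
Percentage of A = (7/19) * 100
= 36.84%

36.84


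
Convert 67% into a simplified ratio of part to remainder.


Part = 67%, Remainder = 33%
Ratio = 67:33
GCD(67, 33) = 1
Simplify: 67:33 = 67:33

67:33


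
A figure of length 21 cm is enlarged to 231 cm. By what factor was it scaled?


Original length = 21 cm
Scaled length = 231 cm
Scale factor = 231 / 21
= 11

11


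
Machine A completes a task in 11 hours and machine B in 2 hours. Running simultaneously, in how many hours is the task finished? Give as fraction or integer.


Rate of A = 1/11 job per hour
Rate of B = 1/2 job per hour
Combined rate = 1/11 + 1/2
Find common denominator: (2 + 11)/(11*2) = 13/22
Combined rate = 13/22 job per hour
Time together = 1 / (13/22) = 22/13 hours

22/13


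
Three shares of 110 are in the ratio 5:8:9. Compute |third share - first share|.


Total parts = 5 + 8 + 9 = 22
Value per part = 110 / 22 = 5
Shares: 5*5=25, 8*5=40, 9*5=45
Third share = 45, first share = 25
Difference = |45 - 25| = 20

20


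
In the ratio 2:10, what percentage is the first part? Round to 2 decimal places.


Total parts = 2 + 10 = 12
First part fraction = 2/12
Percentage = (2/12) * 100
= 0.166667 * 100
= 16.67%

16.67


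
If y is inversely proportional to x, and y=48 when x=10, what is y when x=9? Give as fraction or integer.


Inverse proportion: y = k/x
Find k: k = 10 * 48 = 480
Compute y at x=9: y = 480/9
y = 160/3

160/3


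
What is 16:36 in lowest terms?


Find GCD(16, 36)
GCD = 4
Divide both by 4: 16/4 = 4, 36/4 = 9
Simplified ratio = 4:9

4:9


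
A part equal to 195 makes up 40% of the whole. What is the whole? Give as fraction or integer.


Given: 195 is 40% of the whole
Set up: 195 = 40/100 * whole
whole = 195 * 100 / 40
whole = 19500 / 40
whole = 975/2

975/2


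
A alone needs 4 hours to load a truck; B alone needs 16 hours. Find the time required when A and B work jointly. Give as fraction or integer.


Rate of A = 1/4 job per hour
Rate of B = 1/16 job per hour
Combined rate = 1/4 + 1/16
Find common denominator: (16 + 4)/(4*16) = 20/64
Combined rate = 5/16 job per hour
Time together = 1 / (5/16) = 16/5 hours

16/5


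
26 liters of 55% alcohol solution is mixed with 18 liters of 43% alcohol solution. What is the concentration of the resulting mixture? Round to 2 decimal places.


Solute in mixture 1 = 55% of 26 L = 26*55/100 = 143/10 L
Solute in mixture 2 = 43% of 18 L = 18*43/100 = 387/50 L
Total solute = 143/10 + 387/50 = 551/25 L
Total volume = 26 + 18 = 44 L
Final concentration = 551/25/44 * 100 = 50.09%

50.09


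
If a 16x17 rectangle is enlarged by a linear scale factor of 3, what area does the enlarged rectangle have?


Original dimensions: 16 x 17
Enlargement factor = 3
New width = 16 * 3 = 48
New height = 17 * 3 = 51
New area = 48 * 51 = 2448

2448


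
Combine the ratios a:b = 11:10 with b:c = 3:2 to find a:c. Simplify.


Given a:b = 11:10 and b:c = 3:2
Make b consistent. Multiply first ratio by 3: a:b = 33:30
Multiply second ratio by 10: b:c = 30:20
Now b = 30 in both, so a:b:c = 33:30:20
Therefore a:c = 33:20
Simplify by GCD: a:c = 33:20

33:20


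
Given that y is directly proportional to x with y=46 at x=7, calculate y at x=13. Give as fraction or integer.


Direct proportion: y = kx
Find k: k = 46/7 = 46/7
Compute y at x=13: y = 46/7 * 13
y = 598/7

598/7


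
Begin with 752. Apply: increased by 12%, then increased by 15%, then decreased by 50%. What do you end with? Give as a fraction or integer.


Start: 752
Step 1: increase by 12% => multiply by 112/100
  752 * 112/100 = 21056/25
Step 2: increase by 15% => multiply by 115/100
  21056/25 * 115/100 = 121072/125
Step 3: decrease by 50% => multiply by 50/100
  121072/125 * 50/100 = 60536/125
Final value = 60536/125

60536/125


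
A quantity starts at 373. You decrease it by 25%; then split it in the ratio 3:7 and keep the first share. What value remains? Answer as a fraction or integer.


Start with 373.
Step 1: Decrease by 25%: 373 * 75/100 = 1119/4
Step 2: Split 3:7, first share = 1119/4 * 3/10 = 3357/40
Final result = 3357/40

3357/40


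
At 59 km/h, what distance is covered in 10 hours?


Using distance = speed * time
Speed = 59 km/h
Time = 10 hours
Distance = 59 * 10
= 590 km

590


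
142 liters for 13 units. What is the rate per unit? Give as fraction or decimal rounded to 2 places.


Total liters = 142
Number of units = 13
Unit rate = 142 / 13
= 10.92 liters per unit

10.92


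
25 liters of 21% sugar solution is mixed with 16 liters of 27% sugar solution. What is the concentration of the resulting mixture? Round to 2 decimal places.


Solute in mixture 1 = 21% of 25 L = 25*21/100 = 21/4 L
Solute in mixture 2 = 27% of 16 L = 16*27/100 = 108/25 L
Total solute = 21/4 + 108/25 = 957/100 L
Total volume = 25 + 16 = 41 L
Final concentration = 957/100/41 * 100 = 23.34%

23.34


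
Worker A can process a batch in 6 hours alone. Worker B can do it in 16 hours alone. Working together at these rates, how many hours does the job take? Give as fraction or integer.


Rate of A = 1/6 job per hour
Rate of B = 1/16 job per hour
Combined rate = 1/6 + 1/16
Find common denominator: (16 + 6)/(6*16) = 22/96
Combined rate = 11/48 job per hour
Time together = 1 / (11/48) = 48/11 hours

48/11


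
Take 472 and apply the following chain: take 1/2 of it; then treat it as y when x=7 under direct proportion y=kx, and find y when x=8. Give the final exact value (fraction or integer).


Start with 472.
Step 1: Take 1/2: 472 * 1/2 = 236
Step 2: Direct prop: k = (236)/7; new y = k*8 = 236*8/7 = 1888/7
Final result = 1888/7

1888/7


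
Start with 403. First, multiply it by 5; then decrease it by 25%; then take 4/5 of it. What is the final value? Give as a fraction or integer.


Start with 403.
Step 1: Multiply by 5: 403 * 5 = 2015
Step 2: Decrease by 25%: 2015 * 75/100 = 6045/4
Step 3: Take 4/5: 6045/4 * 4/5 = 1209
Final result = 1209

1209


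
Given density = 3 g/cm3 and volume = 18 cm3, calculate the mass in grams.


Using mass = density * volume
Density = 3 g/cm3
Volume = 18 cm3
Mass = 3 * 18
= 54 g

54


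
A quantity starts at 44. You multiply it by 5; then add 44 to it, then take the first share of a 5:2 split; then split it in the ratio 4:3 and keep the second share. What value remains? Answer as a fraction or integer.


Start with 44.
Step 1: Multiply by 5: 44 * 5 = 220
Step 2: Add 44: 220+44=264; split 5:2 first = 264*5/7 = 1320/7
Step 3: Split 4:3, second share = 1320/7 * 3/7 = 3960/49
Final result = 3960/49

3960/49


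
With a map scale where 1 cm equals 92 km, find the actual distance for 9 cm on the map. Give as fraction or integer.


Map scale: 1 cm = 92 km
Measured distance on map = 9 cm
Set up proportion: 9 * 92 / 1
= 828 / 1
= 828 km

828


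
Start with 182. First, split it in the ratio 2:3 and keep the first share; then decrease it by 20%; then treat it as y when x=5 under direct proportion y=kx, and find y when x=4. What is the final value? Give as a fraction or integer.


Start with 182.
Step 1: Split 2:3, first share = 182 * 2/5 = 364/5
Step 2: Decrease by 20%: 364/5 * 80/100 = 1456/25
Step 3: Direct prop: k = (1456/25)/5; new y = k*4 = 1456/25*4/5 = 5824/125
Final result = 5824/125

5824/125


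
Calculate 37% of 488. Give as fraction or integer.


Compute 37% of 488
Convert percentage: 37% = 37/100
Multiply: 488 * 37/100
= 18056/100
= 4514/25

4514/25


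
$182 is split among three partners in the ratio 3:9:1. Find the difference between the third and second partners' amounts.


Total parts = 3 + 9 + 1 = 13
Value per part = 182 / 13 = 14
Shares: 3*14=42, 9*14=126, 1*14=14
Third share = 14, second share = 126
Difference = |14 - 126| = 112

112


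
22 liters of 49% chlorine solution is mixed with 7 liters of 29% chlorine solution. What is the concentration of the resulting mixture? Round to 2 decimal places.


Solute in mixture 1 = 49% of 22 L = 22*49/100 = 539/50 L
Solute in mixture 2 = 29% of 7 L = 7*29/100 = 203/100 L
Total solute = 539/50 + 203/100 = 1281/100 L
Total volume = 22 + 7 = 29 L
Final concentration = 1281/100/29 * 100 = 44.17%

44.17


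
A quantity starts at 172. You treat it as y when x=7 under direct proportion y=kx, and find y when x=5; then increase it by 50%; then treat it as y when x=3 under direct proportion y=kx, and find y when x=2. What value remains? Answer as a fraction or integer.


Start with 172.
Step 1: Direct prop: k = (172)/7; new y = k*5 = 172*5/7 = 860/7
Step 2: Increase by 50%: 860/7 * 150/100 = 1290/7
Step 3: Direct prop: k = (1290/7)/3; new y = k*2 = 1290/7*2/3 = 860/7
Final result = 860/7

860/7


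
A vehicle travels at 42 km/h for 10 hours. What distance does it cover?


Using distance = speed * time
Speed = 42 km/h
Time = 10 hours
Distance = 42 * 10
= 420 km

420


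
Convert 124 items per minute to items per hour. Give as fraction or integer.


Converting from per minute to per hour
Rate = 124 items per minute
Multiply by 60: 124 * 60
= 7440 items per hour

7440


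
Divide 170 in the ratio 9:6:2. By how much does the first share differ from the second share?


Total parts = 9 + 6 + 2 = 17
Value per part = 170 / 17 = 10
Shares: 9*10=90, 6*10=60, 2*10=20
First share = 90, second share = 60
Difference = |90 - 60| = 30

30


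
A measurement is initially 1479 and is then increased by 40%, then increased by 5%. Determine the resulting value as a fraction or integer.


Start: 1479
Step 1: increase by 40% => multiply by 140/100
  1479 * 140/100 = 10353/5
Step 2: increase by 5% => multiply by 105/100
  10353/5 * 105/100 = 217413/100
Final value = 217413/100

217413/100


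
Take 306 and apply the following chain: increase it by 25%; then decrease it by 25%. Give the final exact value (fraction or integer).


Start with 306.
Step 1: Increase by 25%: 306 * 125/100 = 765/2
Step 2: Decrease by 25%: 765/2 * 75/100 = 2295/8
Final result = 2295/8

2295/8


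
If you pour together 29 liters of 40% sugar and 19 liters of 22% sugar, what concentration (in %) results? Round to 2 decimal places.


Solute in mixture 1 = 40% of 29 L = 29*40/100 = 58/5 L
Solute in mixture 2 = 22% of 19 L = 19*22/100 = 209/50 L
Total solute = 58/5 + 209/50 = 789/50 L
Total volume = 29 + 19 = 48 L
Final concentration = 789/50/48 * 100 = 32.88%

32.88


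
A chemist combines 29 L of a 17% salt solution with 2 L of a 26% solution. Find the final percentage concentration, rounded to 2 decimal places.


Solute in mixture 1 = 17% of 29 L = 29*17/100 = 493/100 L
Solute in mixture 2 = 26% of 2 L = 2*26/100 = 13/25 L
Total solute = 493/100 + 13/25 = 109/20 L
Total volume = 29 + 2 = 31 L
Final concentration = 109/20/31 * 100 = 17.58%

17.58


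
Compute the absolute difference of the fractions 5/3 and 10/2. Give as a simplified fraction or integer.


Simplify: 5/3 = 5/3 and 10/2 = 5
Find common denominator: LCD = 3
Convert: 5/3 and 15/3
Difference = |5 - 15|/3 = 10/3
Simplified = 10/3

10/3


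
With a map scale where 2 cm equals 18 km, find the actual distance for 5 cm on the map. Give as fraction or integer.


Map scale: 2 cm = 18 km
Measured distance on map = 5 cm
Set up proportion: 5 * 18 / 2
= 90 / 2
= 45 km

45


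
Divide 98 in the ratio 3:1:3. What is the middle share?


Ratio = 3:1:3
Total parts = 3 + 1 + 3 = 7
Value per part = 98 / 7 = 14
First share = 3 * 14 = 42
Middle share = 1 * 14 = 14
Third share = 3 * 14 = 42

14


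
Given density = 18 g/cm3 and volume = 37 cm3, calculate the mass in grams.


Using mass = density * volume
Density = 18 g/cm3
Volume = 37 cm3
Mass = 18 * 37
= 666 g

666


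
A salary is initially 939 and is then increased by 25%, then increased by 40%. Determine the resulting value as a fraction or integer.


Start: 939
Step 1: increase by 25% => multiply by 125/100
  939 * 125/100 = 4695/4
Step 2: increase by 40% => multiply by 140/100
  4695/4 * 140/100 = 6573/4
Final value = 6573/4

6573/4


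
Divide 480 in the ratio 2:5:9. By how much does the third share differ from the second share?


Total parts = 2 + 5 + 9 = 16
Value per part = 480 / 16 = 30
Shares: 2*30=60, 5*30=150, 9*30=270
Third share = 270, second share = 150
Difference = |270 - 150| = 120

120


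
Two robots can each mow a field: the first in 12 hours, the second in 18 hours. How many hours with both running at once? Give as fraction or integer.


Rate of A = 1/12 job per hour
Rate of B = 1/18 job per hour
Combined rate = 1/12 + 1/18
Find common denominator: (18 + 12)/(12*18) = 30/216
Combined rate = 5/36 job per hour
Time together = 1 / (5/36) = 36/5 hours

36/5


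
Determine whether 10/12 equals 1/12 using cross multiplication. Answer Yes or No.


Cross multiply to check 10/12 = 1/12
Left cross product: 10 * 12 = 120
Right cross product: 12 * 1 = 12
120 != 12
Not equal, so proportions differ => No

No


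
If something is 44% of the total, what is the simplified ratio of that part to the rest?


Part = 44%, Remainder = 56%
Ratio = 44:56
GCD(44, 56) = 4
Simplify: 11:14 = 11:14

11:14


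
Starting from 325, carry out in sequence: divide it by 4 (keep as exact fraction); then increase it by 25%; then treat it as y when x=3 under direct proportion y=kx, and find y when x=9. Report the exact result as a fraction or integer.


Start with 325.
Step 1: Divide by 4: 325 / 4 = 325/4
Step 2: Increase by 25%: 325/4 * 125/100 = 1625/16
Step 3: Direct prop: k = (1625/16)/3; new y = k*9 = 1625/16*9/3 = 4875/16
Final result = 4875/16

4875/16


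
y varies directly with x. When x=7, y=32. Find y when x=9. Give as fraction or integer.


Direct proportion: y = kx
Find k: k = 32/7 = 32/7
Compute y at x=9: y = 32/7 * 9
y = 288/7

288/7


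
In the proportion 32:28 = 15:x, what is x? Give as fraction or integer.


Setting up: 32/28 = 15/x
Cross multiply: 32 * x = 28 * 15
32x = 420
x = 420/32
x = 105/8

105/8


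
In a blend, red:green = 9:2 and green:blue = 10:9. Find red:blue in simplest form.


Given a:b = 9:2 and b:c = 10:9
Make b consistent. Multiply first ratio by 10: a:b = 90:20
Multiply second ratio by 2: b:c = 20:18
Now b = 20 in both, so a:b:c = 90:20:18
Therefore a:c = 90:18
Simplify by GCD: a:c = 5:1

5:1


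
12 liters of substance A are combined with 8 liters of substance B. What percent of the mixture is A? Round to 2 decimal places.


Volume of A = 12 L
Volume of B = 8 L
Total volume = 12 + 8 = 20 L
Percentage of A = (12/20) * 100
= 60.00%

60.00


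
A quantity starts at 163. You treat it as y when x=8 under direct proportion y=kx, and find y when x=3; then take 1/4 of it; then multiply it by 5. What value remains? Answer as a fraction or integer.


Start with 163.
Step 1: Direct prop: k = (163)/8; new y = k*3 = 163*3/8 = 489/8
Step 2: Take 1/4: 489/8 * 1/4 = 489/32
Step 3: Multiply by 5: 489/32 * 5 = 2445/32
Final result = 2445/32

2445/32


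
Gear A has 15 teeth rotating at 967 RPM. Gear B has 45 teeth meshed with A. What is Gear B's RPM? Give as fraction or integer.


Gear ratio: teeth_A * RPM_A = teeth_B * RPM_B
15 * 967 = 45 * RPM_B
14505 = 45 * RPM_B
RPM_B = 14505 / 45
RPM_B = 967/3

967/3


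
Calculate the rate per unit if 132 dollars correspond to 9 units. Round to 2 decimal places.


Total dollars = 132
Number of units = 9
Unit rate = 132 / 9
= 14.67 dollars per unit

14.67


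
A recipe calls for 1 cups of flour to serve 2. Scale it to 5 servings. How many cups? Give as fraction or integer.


Original: 1 cups for 2 servings
Target servings = 5
Scaling factor = 5/2
New amount = 1 * 5/2
= 5/2
= 5/2 cups

5/2


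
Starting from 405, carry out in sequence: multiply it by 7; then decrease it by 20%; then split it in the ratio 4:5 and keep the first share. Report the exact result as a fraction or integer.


Start with 405.
Step 1: Multiply by 7: 405 * 7 = 2835
Step 2: Decrease by 20%: 2835 * 80/100 = 2268
Step 3: Split 4:5, first share = 2268 * 4/9 = 1008
Final result = 1008

1008


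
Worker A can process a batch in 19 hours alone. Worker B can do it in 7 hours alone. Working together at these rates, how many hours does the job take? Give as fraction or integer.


Rate of A = 1/19 job per hour
Rate of B = 1/7 job per hour
Combined rate = 1/19 + 1/7
Find common denominator: (7 + 19)/(19*7) = 26/133
Combined rate = 26/133 job per hour
Time together = 1 / (26/133) = 133/26 hours

133/26


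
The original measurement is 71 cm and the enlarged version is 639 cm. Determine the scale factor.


Original length = 71 cm
Scaled length = 639 cm
Scale factor = 639 / 71
= 9

9


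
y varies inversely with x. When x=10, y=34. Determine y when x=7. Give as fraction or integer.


Inverse proportion: y = k/x
Find k: k = 10 * 34 = 340
Compute y at x=7: y = 340/7
y = 340/7

340/7


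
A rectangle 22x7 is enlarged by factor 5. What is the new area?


Original dimensions: 22 x 7
Enlargement factor = 5
New width = 22 * 5 = 110
New height = 7 * 5 = 35
New area = 110 * 35 = 3850

3850


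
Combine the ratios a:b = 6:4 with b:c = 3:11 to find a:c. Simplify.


Given a:b = 6:4 and b:c = 3:11
Make b consistent. Multiply first ratio by 3: a:b = 18:12
Multiply second ratio by 4: b:c = 12:44
Now b = 12 in both, so a:b:c = 18:12:44
Therefore a:c = 18:44
Simplify by GCD: a:c = 9:22

9:22


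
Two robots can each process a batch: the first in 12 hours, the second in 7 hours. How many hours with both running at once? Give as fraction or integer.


Rate of A = 1/12 job per hour
Rate of B = 1/7 job per hour
Combined rate = 1/12 + 1/7
Find common denominator: (7 + 12)/(12*7) = 19/84
Combined rate = 19/84 job per hour
Time together = 1 / (19/84) = 84/19 hours

84/19


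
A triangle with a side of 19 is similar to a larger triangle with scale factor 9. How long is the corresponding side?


Similar triangles have proportional sides
Scale factor = 9
Smaller side = 19
Corresponding larger side = 19 * 9
= 171

171


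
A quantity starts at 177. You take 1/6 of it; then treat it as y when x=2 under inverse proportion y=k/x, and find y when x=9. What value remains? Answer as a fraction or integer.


Start with 177.
Step 1: Take 1/6: 177 * 1/6 = 59/2
Step 2: Inverse prop: k = (59/2)*2; new y = k/9 = 59/2*2/9 = 59/9
Final result = 59/9

59/9


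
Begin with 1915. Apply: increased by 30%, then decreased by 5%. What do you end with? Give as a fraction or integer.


Start: 1915
Step 1: increase by 30% => multiply by 130/100
  1915 * 130/100 = 4979/2
Step 2: decrease by 5% => multiply by 95/100
  4979/2 * 95/100 = 94601/40
Final value = 94601/40

94601/40


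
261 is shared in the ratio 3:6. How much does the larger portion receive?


Total parts = 3 + 6 = 9
Value per part = 261 / 9 = 29
First share = 3 * 29 = 87
Second share = 6 * 29 = 174
Larger share = 174

174


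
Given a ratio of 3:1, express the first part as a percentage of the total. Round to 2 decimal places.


Total parts = 3 + 1 = 4
First part fraction = 3/4
Percentage = (3/4) * 100
= 0.75 * 100
= 75.00%

75.00


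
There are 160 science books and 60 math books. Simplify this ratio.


Find GCD(160, 60)
GCD = 20
Divide both by 20: 160/20 = 8, 60/20 = 3
Simplified ratio = 8:3

8:3


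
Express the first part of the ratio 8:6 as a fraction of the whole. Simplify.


Total parts = 8 + 6 = 14
First part fraction = 8/14
Simplify: 8/14 = 4/7

4/7


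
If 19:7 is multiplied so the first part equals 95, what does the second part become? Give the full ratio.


Original ratio: 19:7
First term target: 95
Scale factor = 95 / 19 = 5
Multiply second term: 7 * 5 = 35
Equivalent ratio = 95:35

95:35


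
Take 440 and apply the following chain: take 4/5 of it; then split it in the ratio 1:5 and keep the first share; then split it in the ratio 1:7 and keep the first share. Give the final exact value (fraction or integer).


Start with 440.
Step 1: Take 4/5: 440 * 4/5 = 352
Step 2: Split 1:5, first share = 352 * 1/6 = 176/3
Step 3: Split 1:7, first share = 176/3 * 1/8 = 22/3
Final result = 22/3

22/3


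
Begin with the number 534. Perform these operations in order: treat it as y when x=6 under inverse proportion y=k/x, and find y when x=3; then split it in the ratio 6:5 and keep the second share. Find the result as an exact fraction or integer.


Start with 534.
Step 1: Inverse prop: k = (534)*6; new y = k/3 = 534*6/3 = 1068
Step 2: Split 6:5, second share = 1068 * 5/11 = 5340/11
Final result = 5340/11

5340/11


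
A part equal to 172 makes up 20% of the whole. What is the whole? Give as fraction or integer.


Given: 172 is 20% of the whole
Set up: 172 = 20/100 * whole
whole = 172 * 100 / 20
whole = 17200 / 20
whole = 860

860


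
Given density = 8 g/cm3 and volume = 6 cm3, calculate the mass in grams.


Using mass = density * volume
Density = 8 g/cm3
Volume = 6 cm3
Mass = 8 * 6
= 48 g

48


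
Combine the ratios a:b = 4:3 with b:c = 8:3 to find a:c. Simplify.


Given a:b = 4:3 and b:c = 8:3
Make b consistent. Multiply first ratio by 8: a:b = 32:24
Multiply second ratio by 3: b:c = 24:9
Now b = 24 in both, so a:b:c = 32:24:9
Therefore a:c = 32:9
Simplify by GCD: a:c = 32:9

32:9


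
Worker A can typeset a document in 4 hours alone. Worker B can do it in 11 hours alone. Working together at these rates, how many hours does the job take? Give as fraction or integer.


Rate of A = 1/4 job per hour
Rate of B = 1/11 job per hour
Combined rate = 1/4 + 1/11
Find common denominator: (11 + 4)/(4*11) = 15/44
Combined rate = 15/44 job per hour
Time together = 1 / (15/44) = 44/15 hours

44/15


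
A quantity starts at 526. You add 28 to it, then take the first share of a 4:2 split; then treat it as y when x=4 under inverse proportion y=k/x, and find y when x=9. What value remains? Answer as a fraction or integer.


Start with 526.
Step 1: Add 28: 526+28=554; split 4:2 first = 554*4/6 = 1108/3
Step 2: Inverse prop: k = (1108/3)*4; new y = k/9 = 1108/3*4/9 = 4432/27
Final result = 4432/27

4432/27


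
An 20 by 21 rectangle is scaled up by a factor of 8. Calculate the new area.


Original dimensions: 20 x 21
Enlargement factor = 8
New width = 20 * 8 = 160
New height = 21 * 8 = 168
New area = 160 * 168 = 26880

26880


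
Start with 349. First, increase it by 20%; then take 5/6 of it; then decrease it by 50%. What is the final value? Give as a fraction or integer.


Start with 349.
Step 1: Increase by 20%: 349 * 120/100 = 2094/5
Step 2: Take 5/6: 2094/5 * 5/6 = 349
Step 3: Decrease by 50%: 349 * 50/100 = 349/2
Final result = 349/2

349/2


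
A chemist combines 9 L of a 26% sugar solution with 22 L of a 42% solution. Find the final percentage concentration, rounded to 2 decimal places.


Solute in mixture 1 = 26% of 9 L = 9*26/100 = 117/50 L
Solute in mixture 2 = 42% of 22 L = 22*42/100 = 231/25 L
Total solute = 117/50 + 231/25 = 579/50 L
Total volume = 9 + 22 = 31 L
Final concentration = 579/50/31 * 100 = 37.35%

37.35


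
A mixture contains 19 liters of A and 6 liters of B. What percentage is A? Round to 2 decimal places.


Volume of A = 19 L
Volume of B = 6 L
Total volume = 19 + 6 = 25 L
Percentage of A = (19/25) * 100
= 76.00%

76.00
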